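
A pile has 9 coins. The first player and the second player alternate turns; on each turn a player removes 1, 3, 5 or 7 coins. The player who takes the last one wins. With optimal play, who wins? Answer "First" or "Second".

W/L table (W = player to move can force a win):
i:   0  1  2  3  4  5  6  7  8  9
     L  W  L  W  L  W  L  W  L  W
Position 9 is W, so the first player wins.

First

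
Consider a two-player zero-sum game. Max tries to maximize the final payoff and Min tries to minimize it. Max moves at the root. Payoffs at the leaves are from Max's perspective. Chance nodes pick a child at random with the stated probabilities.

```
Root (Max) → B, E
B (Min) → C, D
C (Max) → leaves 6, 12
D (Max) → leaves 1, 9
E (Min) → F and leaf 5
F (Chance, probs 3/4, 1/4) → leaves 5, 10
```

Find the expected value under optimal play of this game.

9

C (Max): max(6, 12) = 12
D (Max): max(1, 9) = 9
B (Min): min(12, 9) = 9
F (Chance): 3/4·5 + 1/4·10 = 6.25
E (Min): min(6.25, 5) = 5
Root (Max): max(9, 5) = 9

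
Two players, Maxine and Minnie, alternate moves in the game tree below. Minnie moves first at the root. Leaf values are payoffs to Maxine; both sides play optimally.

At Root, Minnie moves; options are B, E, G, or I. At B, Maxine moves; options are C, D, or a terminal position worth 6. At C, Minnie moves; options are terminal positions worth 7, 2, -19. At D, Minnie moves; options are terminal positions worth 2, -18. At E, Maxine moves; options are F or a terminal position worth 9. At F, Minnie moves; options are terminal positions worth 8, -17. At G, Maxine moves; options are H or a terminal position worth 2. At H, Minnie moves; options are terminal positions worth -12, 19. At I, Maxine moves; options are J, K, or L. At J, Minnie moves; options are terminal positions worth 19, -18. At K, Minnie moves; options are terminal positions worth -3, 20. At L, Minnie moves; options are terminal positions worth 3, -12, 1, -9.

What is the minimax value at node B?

6

C: min(7, 2, -19) = -19
D: min(2, -18) = -18
B: max(-19, -18, 6) = 6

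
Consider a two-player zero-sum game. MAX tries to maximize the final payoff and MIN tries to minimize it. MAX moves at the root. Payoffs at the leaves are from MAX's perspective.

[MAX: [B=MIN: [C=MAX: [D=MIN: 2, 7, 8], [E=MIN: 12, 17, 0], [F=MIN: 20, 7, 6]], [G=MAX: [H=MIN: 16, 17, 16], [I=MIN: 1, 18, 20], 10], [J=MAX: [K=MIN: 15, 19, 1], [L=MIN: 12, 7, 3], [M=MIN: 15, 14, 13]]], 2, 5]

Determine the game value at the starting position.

D (MIN): min(2, 7, 8) = 2
E (MIN): min(12, 17, 0) = 0
F (MIN): min(20, 7, 6) = 6
C (MAX): max(2, 0, 6) = 6
H (MIN): min(16, 17, 16) = 16
I (MIN): min(1, 18, 20) = 1
G (MAX): max(16, 1, 10) = 16
K (MIN): min(15, 19, 1) = 1
L (MIN): min(12, 7, 3) = 3
M (MIN): min(15, 14, 13) = 13
J (MAX): max(1, 3, 13) = 13
B (MIN): min(6, 16, 13) = 6
Root (MAX): max(6, 2, 5) = 6

6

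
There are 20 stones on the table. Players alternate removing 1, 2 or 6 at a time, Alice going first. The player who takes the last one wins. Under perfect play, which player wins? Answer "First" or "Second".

W/L table (W = player to move can force a win):
i:   0  1  2  3  4  5  6  7  8  9 10 11 12 13 14 15 16 17 18 19 20
     L  W  W  L  W  W  W  L  W  W  L  W  W  W  L  W  W  L  W  W  W
Position 20 is W, so the first player wins.

First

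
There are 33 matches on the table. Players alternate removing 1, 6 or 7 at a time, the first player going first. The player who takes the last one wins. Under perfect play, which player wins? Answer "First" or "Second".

Mark each pile size as W (mover wins) or L (mover loses):
i:   0  1  2  3  4  5  6  7  8  9 10 11 12 13 14 15 16 17 18 19 20 21 22 23 24 25 26 27 28 29 30 31 32 33
     L  W  L  W  L  W  W  W  W  W  W  W  L  W  L  W  L  W  W  W  W  W  W  W  L  W  L  W  L  W  W  W  W  W
Position 33 is W, so the first player wins.

First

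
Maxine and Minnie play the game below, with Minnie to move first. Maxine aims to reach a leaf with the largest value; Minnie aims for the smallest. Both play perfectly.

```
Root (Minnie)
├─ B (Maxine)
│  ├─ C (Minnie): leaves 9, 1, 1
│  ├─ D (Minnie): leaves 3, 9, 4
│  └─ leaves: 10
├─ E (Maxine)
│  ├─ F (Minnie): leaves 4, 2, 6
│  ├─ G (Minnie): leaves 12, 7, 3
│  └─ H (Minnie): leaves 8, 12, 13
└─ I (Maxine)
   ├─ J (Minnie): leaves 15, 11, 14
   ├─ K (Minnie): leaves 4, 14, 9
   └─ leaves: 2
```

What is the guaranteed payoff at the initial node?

8

C (Minnie): min(9, 1, 1) = 1
D (Minnie): min(3, 9, 4) = 3
B (Maxine): max(1, 3, 10) = 10
F (Minnie): min(4, 2, 6) = 2
G (Minnie): min(12, 7, 3) = 3
H (Minnie): min(8, 12, 13) = 8
E (Maxine): max(2, 3, 8) = 8
J (Minnie): min(15, 11, 14) = 11
K (Minnie): min(4, 14, 9) = 4
I (Maxine): max(11, 4, 2) = 11
Root (Minnie): min(10, 8, 11) = 8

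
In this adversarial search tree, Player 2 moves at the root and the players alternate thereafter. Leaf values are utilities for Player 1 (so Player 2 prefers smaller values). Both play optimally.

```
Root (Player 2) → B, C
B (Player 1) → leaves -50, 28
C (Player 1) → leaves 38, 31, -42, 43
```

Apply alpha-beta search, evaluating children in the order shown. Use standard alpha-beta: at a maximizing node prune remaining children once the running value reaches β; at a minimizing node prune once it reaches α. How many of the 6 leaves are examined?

3

B [α=-∞,β=+∞]: v=28
C [α=-∞,β=28]: v=38 after child 1 ≥ β → β-cutoff, skip 3
Root [α=-∞,β=+∞]: v=28
Leaves evaluated: 3 of 6.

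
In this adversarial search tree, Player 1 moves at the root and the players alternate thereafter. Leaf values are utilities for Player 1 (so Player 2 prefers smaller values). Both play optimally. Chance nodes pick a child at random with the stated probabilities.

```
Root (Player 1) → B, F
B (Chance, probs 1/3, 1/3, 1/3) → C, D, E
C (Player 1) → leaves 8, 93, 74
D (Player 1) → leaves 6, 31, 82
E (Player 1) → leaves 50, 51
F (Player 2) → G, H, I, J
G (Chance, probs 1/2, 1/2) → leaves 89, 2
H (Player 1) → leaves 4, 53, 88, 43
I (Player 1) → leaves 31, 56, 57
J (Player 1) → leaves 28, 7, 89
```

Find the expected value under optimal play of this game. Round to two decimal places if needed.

C (Player 1): max(8, 93, 74) = 93
D (Player 1): max(6, 31, 82) = 82
E (Player 1): max(50, 51) = 51
B (Chance): 1/3·93 + 1/3·82 + 1/3·51 = 75.33
G (Chance): 1/2·89 + 1/2·2 = 45.5
H (Player 1): max(4, 53, 88, 43) = 88
I (Player 1): max(31, 56, 57) = 57
J (Player 1): max(28, 7, 89) = 89
F (Player 2): min(45.5, 88, 57, 89) = 45.5
Root (Player 1): max(75.33, 45.5) = 75.33

75.33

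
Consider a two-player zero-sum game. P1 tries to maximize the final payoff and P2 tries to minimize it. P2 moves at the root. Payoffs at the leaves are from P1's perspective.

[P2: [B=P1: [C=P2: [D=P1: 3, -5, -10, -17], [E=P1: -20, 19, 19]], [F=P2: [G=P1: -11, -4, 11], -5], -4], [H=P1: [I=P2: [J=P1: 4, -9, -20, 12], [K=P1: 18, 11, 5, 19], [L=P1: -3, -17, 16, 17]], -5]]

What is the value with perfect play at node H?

12

J: max(4, -9, -20, 12) = 12
K: max(18, 11, 5, 19) = 19
L: max(-3, -17, 16, 17) = 17
I: min(12, 19, 17) = 12
H: max(12, -5) = 12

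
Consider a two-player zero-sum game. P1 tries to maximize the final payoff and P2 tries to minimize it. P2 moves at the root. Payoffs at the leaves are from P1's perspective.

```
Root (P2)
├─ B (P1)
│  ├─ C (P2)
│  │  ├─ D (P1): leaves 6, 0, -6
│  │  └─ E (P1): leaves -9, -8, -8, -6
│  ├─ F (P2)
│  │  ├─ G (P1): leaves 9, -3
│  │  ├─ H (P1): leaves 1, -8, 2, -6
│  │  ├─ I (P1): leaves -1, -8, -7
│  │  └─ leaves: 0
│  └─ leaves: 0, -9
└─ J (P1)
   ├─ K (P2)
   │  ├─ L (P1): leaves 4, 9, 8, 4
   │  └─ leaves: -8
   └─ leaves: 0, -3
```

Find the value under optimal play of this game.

D (P1): max(6, 0, -6) = 6
E (P1): max(-9, -8, -8, -6) = -6
C (P2): min(6, -6) = -6
G (P1): max(9, -3) = 9
H (P1): max(1, -8, 2, -6) = 2
I (P1): max(-1, -8, -7) = -1
F (P2): min(9, 2, -1, 0) = -1
B (P1): max(-6, -1, 0, -9) = 0
L (P1): max(4, 9, 8, 4) = 9
K (P2): min(9, -8) = -8
J (P1): max(-8, 0, -3) = 0
Root (P2): min(0, 0) = 0

0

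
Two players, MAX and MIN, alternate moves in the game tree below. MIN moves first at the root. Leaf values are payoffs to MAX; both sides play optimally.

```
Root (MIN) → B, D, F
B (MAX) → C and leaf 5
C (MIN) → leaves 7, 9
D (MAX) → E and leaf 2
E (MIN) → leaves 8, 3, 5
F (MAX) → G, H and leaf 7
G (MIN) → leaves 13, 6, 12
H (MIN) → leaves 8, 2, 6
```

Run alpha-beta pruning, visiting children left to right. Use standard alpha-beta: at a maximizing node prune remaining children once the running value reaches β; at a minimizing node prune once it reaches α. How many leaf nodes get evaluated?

C [α=-∞,β=+∞]: v=7
B [α=-∞,β=+∞]: v=7
E [α=-∞,β=7]: v=3
D [α=-∞,β=7]: v=3
G [α=-∞,β=3]: v=6
F [α=-∞,β=3]: v=6 after child 1 ≥ β → β-cutoff, skip 2
Root [α=-∞,β=+∞]: v=3
Leaves evaluated: 10 of 14.

10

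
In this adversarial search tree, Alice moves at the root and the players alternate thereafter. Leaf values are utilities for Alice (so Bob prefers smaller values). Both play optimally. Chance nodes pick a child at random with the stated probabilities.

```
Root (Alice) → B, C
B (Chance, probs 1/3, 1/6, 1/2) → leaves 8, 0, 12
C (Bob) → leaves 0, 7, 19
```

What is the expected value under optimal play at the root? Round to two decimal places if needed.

B (Chance): 1/3·8 + 1/6·0 + 1/2·12 = 8.67
C (Bob): min(0, 7, 19) = 0
Root (Alice): max(8.67, 0) = 8.67

8.67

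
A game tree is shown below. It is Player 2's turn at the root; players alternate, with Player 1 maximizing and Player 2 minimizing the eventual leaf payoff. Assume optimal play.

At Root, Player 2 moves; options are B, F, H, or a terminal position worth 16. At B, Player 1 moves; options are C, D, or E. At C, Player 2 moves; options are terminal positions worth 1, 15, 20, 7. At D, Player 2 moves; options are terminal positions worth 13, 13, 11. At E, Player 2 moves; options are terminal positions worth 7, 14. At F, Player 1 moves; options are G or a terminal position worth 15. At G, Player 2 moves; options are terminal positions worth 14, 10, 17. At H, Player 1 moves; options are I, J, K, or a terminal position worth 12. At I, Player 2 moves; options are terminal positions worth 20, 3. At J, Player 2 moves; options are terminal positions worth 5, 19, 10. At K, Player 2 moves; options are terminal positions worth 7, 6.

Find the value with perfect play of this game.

11

C (Player 2): min(1, 15, 20, 7) = 1
D (Player 2): min(13, 13, 11) = 11
E (Player 2): min(7, 14) = 7
B (Player 1): max(1, 11, 7) = 11
G (Player 2): min(14, 10, 17) = 10
F (Player 1): max(10, 15) = 15
I (Player 2): min(20, 3) = 3
J (Player 2): min(5, 19, 10) = 5
K (Player 2): min(7, 6) = 6
H (Player 1): max(3, 5, 6, 12) = 12
Root (Player 2): min(11, 15, 12, 16) = 11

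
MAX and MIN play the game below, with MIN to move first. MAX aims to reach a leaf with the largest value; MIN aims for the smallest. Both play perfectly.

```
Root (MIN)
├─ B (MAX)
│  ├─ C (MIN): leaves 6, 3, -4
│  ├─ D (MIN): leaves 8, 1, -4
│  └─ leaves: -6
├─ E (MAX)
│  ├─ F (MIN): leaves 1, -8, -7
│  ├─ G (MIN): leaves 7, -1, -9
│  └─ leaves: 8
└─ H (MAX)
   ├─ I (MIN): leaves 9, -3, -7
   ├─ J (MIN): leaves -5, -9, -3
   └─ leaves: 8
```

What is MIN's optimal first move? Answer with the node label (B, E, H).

C (MIN): min(6, 3, -4) = -4
D (MIN): min(8, 1, -4) = -4
B (MAX): max(-4, -4, -6) = -4
F (MIN): min(1, -8, -7) = -8
G (MIN): min(7, -1, -9) = -9
E (MAX): max(-8, -9, 8) = 8
I (MIN): min(9, -3, -7) = -7
J (MIN): min(-5, -9, -3) = -9
H (MAX): max(-7, -9, 8) = 8
Root (MIN): min(-4, 8, 8) = -4
MIN picks the child with the lowest value: B (value -4).

B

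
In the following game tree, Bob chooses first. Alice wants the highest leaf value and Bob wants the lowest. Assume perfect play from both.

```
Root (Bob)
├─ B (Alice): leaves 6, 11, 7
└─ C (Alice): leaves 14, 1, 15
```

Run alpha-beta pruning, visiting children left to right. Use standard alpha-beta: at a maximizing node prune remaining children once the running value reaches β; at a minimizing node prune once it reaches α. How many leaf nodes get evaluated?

4

B [α=-∞,β=+∞]: v=11
C [α=-∞,β=11]: v=14 after child 1 ≥ β → β-cutoff, skip 2
Root [α=-∞,β=+∞]: v=11
Leaves evaluated: 4 of 6.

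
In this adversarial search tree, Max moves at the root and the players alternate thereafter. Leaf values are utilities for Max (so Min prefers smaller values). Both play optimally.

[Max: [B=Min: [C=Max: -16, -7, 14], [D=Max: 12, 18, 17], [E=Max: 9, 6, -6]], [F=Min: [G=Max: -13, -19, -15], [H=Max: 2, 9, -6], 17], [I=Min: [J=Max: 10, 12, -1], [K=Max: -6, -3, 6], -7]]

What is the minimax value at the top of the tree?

9

C (Max): max(-16, -7, 14) = 14
D (Max): max(12, 18, 17) = 18
E (Max): max(9, 6, -6) = 9
B (Min): min(14, 18, 9) = 9
G (Max): max(-13, -19, -15) = -13
H (Max): max(2, 9, -6) = 9
F (Min): min(-13, 9, 17) = -13
J (Max): max(10, 12, -1) = 12
K (Max): max(-6, -3, 6) = 6
I (Min): min(12, 6, -7) = -7
Root (Max): max(9, -13, -7) = 9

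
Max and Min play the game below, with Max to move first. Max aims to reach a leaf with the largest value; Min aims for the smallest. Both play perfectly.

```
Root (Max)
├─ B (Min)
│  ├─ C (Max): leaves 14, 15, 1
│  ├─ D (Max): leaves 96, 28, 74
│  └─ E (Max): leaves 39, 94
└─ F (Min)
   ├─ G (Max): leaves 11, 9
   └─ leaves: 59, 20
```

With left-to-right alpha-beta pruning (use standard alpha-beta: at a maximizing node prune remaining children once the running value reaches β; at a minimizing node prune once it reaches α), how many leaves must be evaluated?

7

C [α=-∞,β=+∞]: v=15
D [α=-∞,β=15]: v=96 after child 1 ≥ β → β-cutoff, skip 2
E [α=-∞,β=15]: v=39 after child 1 ≥ β → β-cutoff, skip 1
B [α=-∞,β=+∞]: v=15
G [α=15,β=+∞]: v=11
F [α=15,β=+∞]: v=11 after child 1 ≤ α → α-cutoff, skip 2
Root [α=-∞,β=+∞]: v=15
Leaves evaluated: 7 of 12.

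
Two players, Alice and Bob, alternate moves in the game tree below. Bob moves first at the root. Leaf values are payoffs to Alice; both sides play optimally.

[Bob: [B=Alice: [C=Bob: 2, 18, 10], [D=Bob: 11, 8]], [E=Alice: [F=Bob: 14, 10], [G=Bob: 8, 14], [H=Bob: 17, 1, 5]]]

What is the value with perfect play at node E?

F: min(14, 10) = 10
G: min(8, 14) = 8
H: min(17, 1, 5) = 1
E: max(10, 8, 1) = 10

10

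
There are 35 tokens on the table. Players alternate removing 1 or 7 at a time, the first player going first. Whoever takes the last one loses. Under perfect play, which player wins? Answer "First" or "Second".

Mark each pile size as W (mover wins) or L (mover loses):
i:   0  1  2  3  4  5  6  7  8  9 10 11 12 13 14 15 16 17 18 19 20 21 22 23 24 25 26 27 28 29 30 31 32 33 34 35
     W  L  W  L  W  L  W  L  W  L  W  L  W  L  W  L  W  L  W  L  W  L  W  L  W  L  W  L  W  L  W  L  W  L  W  L
Position 35 is L, so the second player wins.

Second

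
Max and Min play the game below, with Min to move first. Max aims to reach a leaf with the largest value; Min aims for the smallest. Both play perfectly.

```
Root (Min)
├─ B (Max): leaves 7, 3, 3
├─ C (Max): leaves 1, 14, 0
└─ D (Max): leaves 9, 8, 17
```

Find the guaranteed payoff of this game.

7

B (Max): max(7, 3, 3) = 7
C (Max): max(1, 14, 0) = 14
D (Max): max(9, 8, 17) = 17
Root (Min): min(7, 14, 17) = 7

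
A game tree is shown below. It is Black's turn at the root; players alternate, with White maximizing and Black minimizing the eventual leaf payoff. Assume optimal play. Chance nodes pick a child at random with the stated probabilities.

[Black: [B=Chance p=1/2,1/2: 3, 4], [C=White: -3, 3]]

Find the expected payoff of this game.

B (Chance): 1/2·3 + 1/2·4 = 3.5
C (White): max(-3, 3) = 3
Root (Black): min(3.5, 3) = 3

3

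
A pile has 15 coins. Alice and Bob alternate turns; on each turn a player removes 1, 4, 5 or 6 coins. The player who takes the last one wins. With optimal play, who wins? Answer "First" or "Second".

First

Mark each pile size as W (mover wins) or L (mover loses):
i:   0  1  2  3  4  5  6  7  8  9 10 11 12 13 14 15
     L  W  L  W  W  W  W  W  W  L  W  L  W  W  W  W
Position 15 is W, so the first player wins.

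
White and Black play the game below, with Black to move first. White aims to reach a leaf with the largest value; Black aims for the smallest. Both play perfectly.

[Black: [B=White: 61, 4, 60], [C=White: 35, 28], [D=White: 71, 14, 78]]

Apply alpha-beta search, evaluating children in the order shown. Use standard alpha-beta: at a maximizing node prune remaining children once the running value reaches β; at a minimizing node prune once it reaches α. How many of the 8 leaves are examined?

6

B [α=-∞,β=+∞]: v=61
C [α=-∞,β=61]: v=35
D [α=-∞,β=35]: v=71 after child 1 ≥ β → β-cutoff, skip 2
Root [α=-∞,β=+∞]: v=35
Leaves evaluated: 6 of 8.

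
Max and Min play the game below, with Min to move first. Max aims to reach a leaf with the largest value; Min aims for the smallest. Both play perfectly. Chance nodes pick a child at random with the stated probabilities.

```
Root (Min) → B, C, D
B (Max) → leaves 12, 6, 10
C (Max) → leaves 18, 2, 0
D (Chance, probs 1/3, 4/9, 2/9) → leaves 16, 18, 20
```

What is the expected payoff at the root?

12

B (Max): max(12, 6, 10) = 12
C (Max): max(18, 2, 0) = 18
D (Chance): 1/3·16 + 4/9·18 + 2/9·20 = 17.78
Root (Min): min(12, 18, 17.78) = 12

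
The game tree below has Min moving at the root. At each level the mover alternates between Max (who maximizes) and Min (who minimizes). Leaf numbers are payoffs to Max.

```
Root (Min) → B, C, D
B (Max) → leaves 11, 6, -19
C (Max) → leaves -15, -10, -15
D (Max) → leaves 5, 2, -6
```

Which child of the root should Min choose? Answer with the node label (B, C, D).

C

B (Max): max(11, 6, -19) = 11
C (Max): max(-15, -10, -15) = -10
D (Max): max(5, 2, -6) = 5
Root (Min): min(11, -10, 5) = -10
Min picks the child with the lowest value: C (value -10).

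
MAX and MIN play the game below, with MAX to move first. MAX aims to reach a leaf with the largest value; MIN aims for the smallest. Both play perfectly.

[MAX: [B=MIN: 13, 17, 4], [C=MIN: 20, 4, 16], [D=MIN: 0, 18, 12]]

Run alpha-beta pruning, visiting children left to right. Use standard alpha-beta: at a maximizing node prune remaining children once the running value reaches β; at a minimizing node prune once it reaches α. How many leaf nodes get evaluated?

B [α=-∞,β=+∞]: v=4
C [α=4,β=+∞]: v=4 after child 2 ≤ α → α-cutoff, skip 1
D [α=4,β=+∞]: v=0 after child 1 ≤ α → α-cutoff, skip 2
Root [α=-∞,β=+∞]: v=4
Leaves evaluated: 6 of 9.

6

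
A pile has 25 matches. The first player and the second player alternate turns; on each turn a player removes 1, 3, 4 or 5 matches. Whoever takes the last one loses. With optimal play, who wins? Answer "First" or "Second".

Second

Mark each pile size as W (mover wins) or L (mover loses):
i:   0  1  2  3  4  5  6  7  8  9 10 11 12 13 14 15 16 17 18 19 20 21 22 23 24 25
     W  L  W  L  W  W  W  W  W  L  W  L  W  W  W  W  W  L  W  L  W  W  W  W  W  L
Position 25 is L, so the second player wins.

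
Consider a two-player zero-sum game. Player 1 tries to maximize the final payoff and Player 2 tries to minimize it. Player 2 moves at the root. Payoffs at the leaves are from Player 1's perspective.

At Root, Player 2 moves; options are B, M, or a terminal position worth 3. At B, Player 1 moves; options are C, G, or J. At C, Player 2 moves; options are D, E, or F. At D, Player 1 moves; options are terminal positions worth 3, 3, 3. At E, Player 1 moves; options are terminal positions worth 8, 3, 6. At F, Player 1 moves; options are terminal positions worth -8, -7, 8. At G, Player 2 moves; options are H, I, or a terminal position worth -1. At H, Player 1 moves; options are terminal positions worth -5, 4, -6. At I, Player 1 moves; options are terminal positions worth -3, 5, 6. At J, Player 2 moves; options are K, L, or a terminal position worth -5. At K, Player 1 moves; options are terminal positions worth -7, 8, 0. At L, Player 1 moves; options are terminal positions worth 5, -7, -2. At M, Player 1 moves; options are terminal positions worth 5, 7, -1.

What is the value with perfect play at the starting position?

3

D (Player 1): max(3, 3, 3) = 3
E (Player 1): max(8, 3, 6) = 8
F (Player 1): max(-8, -7, 8) = 8
C (Player 2): min(3, 8, 8) = 3
H (Player 1): max(-5, 4, -6) = 4
I (Player 1): max(-3, 5, 6) = 6
G (Player 2): min(4, 6, -1) = -1
K (Player 1): max(-7, 8, 0) = 8
L (Player 1): max(5, -7, -2) = 5
J (Player 2): min(8, 5, -5) = -5
B (Player 1): max(3, -1, -5) = 3
M (Player 1): max(5, 7, -1) = 7
Root (Player 2): min(3, 7, 3) = 3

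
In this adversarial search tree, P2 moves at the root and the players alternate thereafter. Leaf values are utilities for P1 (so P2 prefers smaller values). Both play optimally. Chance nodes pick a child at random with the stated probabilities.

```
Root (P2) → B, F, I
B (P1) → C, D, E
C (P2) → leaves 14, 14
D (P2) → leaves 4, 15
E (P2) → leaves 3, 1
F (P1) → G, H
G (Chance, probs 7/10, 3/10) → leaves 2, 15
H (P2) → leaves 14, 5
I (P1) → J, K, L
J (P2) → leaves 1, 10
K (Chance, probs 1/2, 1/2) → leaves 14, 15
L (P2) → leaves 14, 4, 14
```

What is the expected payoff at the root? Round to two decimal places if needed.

5.9

C (P2): min(14, 14) = 14
D (P2): min(4, 15) = 4
E (P2): min(3, 1) = 1
B (P1): max(14, 4, 1) = 14
G (Chance): 7/10·2 + 3/10·15 = 5.9
H (P2): min(14, 5) = 5
F (P1): max(5.9, 5) = 5.9
J (P2): min(1, 10) = 1
K (Chance): 1/2·14 + 1/2·15 = 14.5
L (P2): min(14, 4, 14) = 4
I (P1): max(1, 14.5, 4) = 14.5
Root (P2): min(14, 5.9, 14.5) = 5.9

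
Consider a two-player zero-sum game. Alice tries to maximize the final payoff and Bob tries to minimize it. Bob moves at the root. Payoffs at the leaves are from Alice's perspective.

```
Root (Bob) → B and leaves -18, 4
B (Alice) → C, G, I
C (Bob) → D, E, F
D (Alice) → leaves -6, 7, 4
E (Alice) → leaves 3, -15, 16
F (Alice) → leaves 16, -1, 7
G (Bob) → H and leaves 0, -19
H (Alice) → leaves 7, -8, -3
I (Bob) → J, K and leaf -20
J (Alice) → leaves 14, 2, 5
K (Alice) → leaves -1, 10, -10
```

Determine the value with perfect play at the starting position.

D (Alice): max(-6, 7, 4) = 7
E (Alice): max(3, -15, 16) = 16
F (Alice): max(16, -1, 7) = 16
C (Bob): min(7, 16, 16) = 7
H (Alice): max(7, -8, -3) = 7
G (Bob): min(7, 0, -19) = -19
J (Alice): max(14, 2, 5) = 14
K (Alice): max(-1, 10, -10) = 10
I (Bob): min(14, 10, -20) = -20
B (Alice): max(7, -19, -20) = 7
Root (Bob): min(7, -18, 4) = -18

-18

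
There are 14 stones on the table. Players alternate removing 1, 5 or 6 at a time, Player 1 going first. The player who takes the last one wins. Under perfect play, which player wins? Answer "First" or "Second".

i:   0  1  2  3  4  5  6  7  8  9 10 11 12 13 14
     L  W  L  W  L  W  W  W  W  W  W  L  W  L  W
Position 14 is W, so the first player wins.

First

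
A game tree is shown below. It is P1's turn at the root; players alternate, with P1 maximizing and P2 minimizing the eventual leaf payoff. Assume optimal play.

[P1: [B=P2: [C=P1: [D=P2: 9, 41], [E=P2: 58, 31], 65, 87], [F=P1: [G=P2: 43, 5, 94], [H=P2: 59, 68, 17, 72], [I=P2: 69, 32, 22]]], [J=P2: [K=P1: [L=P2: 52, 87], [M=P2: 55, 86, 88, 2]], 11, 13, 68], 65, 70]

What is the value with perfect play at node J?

11

L: min(52, 87) = 52
M: min(55, 86, 88, 2) = 2
K: max(52, 2) = 52
J: min(52, 11, 13, 68) = 11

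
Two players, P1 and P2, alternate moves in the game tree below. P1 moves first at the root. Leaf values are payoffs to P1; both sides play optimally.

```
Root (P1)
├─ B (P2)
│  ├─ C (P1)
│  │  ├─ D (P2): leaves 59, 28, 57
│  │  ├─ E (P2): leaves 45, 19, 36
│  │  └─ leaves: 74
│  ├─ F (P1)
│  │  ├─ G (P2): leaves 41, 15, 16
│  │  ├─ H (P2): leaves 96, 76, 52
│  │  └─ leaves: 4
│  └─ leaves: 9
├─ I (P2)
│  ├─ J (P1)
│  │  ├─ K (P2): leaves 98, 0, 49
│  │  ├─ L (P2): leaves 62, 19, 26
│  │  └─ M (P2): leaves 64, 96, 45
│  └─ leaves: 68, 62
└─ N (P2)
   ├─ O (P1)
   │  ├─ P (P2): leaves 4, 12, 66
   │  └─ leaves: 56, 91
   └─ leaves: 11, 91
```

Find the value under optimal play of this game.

D (P2): min(59, 28, 57) = 28
E (P2): min(45, 19, 36) = 19
C (P1): max(28, 19, 74) = 74
G (P2): min(41, 15, 16) = 15
H (P2): min(96, 76, 52) = 52
F (P1): max(15, 52, 4) = 52
B (P2): min(74, 52, 9) = 9
K (P2): min(98, 0, 49) = 0
L (P2): min(62, 19, 26) = 19
M (P2): min(64, 96, 45) = 45
J (P1): max(0, 19, 45) = 45
I (P2): min(45, 68, 62) = 45
P (P2): min(4, 12, 66) = 4
O (P1): max(4, 56, 91) = 91
N (P2): min(91, 11, 91) = 11
Root (P1): max(9, 45, 11) = 45

45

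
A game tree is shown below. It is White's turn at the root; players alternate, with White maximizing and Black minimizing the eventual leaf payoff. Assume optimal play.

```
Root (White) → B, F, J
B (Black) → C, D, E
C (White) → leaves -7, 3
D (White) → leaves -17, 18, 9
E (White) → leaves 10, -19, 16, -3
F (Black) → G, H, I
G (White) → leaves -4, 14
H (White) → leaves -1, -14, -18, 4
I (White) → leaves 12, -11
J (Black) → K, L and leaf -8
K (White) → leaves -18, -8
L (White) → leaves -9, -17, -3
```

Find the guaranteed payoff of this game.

4

C (White): max(-7, 3) = 3
D (White): max(-17, 18, 9) = 18
E (White): max(10, -19, 16, -3) = 16
B (Black): min(3, 18, 16) = 3
G (White): max(-4, 14) = 14
H (White): max(-1, -14, -18, 4) = 4
I (White): max(12, -11) = 12
F (Black): min(14, 4, 12) = 4
K (White): max(-18, -8) = -8
L (White): max(-9, -17, -3) = -3
J (Black): min(-8, -3, -8) = -8
Root (White): max(3, 4, -8) = 4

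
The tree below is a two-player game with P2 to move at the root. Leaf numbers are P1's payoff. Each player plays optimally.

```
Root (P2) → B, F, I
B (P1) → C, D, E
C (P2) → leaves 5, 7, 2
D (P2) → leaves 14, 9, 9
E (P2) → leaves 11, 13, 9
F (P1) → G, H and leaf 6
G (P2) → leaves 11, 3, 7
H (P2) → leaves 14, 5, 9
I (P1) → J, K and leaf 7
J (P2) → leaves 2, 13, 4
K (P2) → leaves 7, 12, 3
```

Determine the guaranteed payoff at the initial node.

C (P2): min(5, 7, 2) = 2
D (P2): min(14, 9, 9) = 9
E (P2): min(11, 13, 9) = 9
B (P1): max(2, 9, 9) = 9
G (P2): min(11, 3, 7) = 3
H (P2): min(14, 5, 9) = 5
F (P1): max(3, 5, 6) = 6
J (P2): min(2, 13, 4) = 2
K (P2): min(7, 12, 3) = 3
I (P1): max(2, 3, 7) = 7
Root (P2): min(9, 6, 7) = 6

6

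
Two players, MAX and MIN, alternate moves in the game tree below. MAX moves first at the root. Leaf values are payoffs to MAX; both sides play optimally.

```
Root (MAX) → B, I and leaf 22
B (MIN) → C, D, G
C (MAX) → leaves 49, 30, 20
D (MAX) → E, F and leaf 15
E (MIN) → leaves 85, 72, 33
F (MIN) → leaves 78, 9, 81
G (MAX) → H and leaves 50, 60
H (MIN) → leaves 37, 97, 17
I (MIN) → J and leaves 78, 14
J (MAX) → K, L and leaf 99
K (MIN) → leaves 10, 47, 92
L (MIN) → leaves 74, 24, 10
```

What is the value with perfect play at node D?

E: min(85, 72, 33) = 33
F: min(78, 9, 81) = 9
D: max(33, 9, 15) = 33

33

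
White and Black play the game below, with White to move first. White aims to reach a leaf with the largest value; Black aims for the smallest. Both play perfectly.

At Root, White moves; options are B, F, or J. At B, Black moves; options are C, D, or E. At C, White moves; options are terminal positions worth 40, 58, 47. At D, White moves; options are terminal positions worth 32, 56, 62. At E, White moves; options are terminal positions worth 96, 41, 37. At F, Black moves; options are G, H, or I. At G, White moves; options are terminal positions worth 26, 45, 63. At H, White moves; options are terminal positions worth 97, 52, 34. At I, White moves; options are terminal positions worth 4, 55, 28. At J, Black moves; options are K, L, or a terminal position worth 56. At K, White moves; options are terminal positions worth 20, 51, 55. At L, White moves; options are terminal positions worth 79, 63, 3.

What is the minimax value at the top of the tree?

C (White): max(40, 58, 47) = 58
D (White): max(32, 56, 62) = 62
E (White): max(96, 41, 37) = 96
B (Black): min(58, 62, 96) = 58
G (White): max(26, 45, 63) = 63
H (White): max(97, 52, 34) = 97
I (White): max(4, 55, 28) = 55
F (Black): min(63, 97, 55) = 55
K (White): max(20, 51, 55) = 55
L (White): max(79, 63, 3) = 79
J (Black): min(55, 79, 56) = 55
Root (White): max(58, 55, 55) = 58

58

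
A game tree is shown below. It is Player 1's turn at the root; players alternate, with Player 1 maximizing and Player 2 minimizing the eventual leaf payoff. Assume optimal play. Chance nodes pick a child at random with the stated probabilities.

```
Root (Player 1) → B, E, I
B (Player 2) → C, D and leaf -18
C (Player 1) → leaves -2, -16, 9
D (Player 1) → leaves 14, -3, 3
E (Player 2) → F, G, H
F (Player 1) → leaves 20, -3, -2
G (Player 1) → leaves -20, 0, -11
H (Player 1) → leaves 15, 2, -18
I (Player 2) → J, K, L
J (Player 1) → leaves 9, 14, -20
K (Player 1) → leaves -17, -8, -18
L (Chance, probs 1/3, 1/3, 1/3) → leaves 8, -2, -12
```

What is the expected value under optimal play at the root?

0

C (Player 1): max(-2, -16, 9) = 9
D (Player 1): max(14, -3, 3) = 14
B (Player 2): min(9, 14, -18) = -18
F (Player 1): max(20, -3, -2) = 20
G (Player 1): max(-20, 0, -11) = 0
H (Player 1): max(15, 2, -18) = 15
E (Player 2): min(20, 0, 15) = 0
J (Player 1): max(9, 14, -20) = 14
K (Player 1): max(-17, -8, -18) = -8
L (Chance): 1/3·8 + 1/3·-2 + 1/3·-12 = -2
I (Player 2): min(14, -8, -2) = -8
Root (Player 1): max(-18, 0, -8) = 0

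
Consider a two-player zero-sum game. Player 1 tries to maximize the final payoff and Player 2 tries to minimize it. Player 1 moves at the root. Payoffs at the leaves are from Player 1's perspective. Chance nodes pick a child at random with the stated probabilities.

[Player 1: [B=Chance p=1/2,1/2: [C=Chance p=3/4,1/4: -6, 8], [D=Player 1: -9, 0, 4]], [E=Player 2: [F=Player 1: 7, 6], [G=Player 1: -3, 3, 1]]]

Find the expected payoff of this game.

3

C (Chance): 3/4·-6 + 1/4·8 = -2.5
D (Player 1): max(-9, 0, 4) = 4
B (Chance): 1/2·-2.5 + 1/2·4 = 0.75
F (Player 1): max(7, 6) = 7
G (Player 1): max(-3, 3, 1) = 3
E (Player 2): min(7, 3) = 3
Root (Player 1): max(0.75, 3) = 3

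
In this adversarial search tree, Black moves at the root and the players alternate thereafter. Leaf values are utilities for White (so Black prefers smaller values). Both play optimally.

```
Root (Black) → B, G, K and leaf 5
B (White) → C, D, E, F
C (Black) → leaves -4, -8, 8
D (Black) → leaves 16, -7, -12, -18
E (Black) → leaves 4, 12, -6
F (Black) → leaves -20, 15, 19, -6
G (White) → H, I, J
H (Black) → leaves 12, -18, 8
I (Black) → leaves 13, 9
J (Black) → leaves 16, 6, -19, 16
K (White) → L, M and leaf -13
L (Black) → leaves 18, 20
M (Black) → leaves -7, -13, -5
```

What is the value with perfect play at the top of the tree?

C (Black): min(-4, -8, 8) = -8
D (Black): min(16, -7, -12, -18) = -18
E (Black): min(4, 12, -6) = -6
F (Black): min(-20, 15, 19, -6) = -20
B (White): max(-8, -18, -6, -20) = -6
H (Black): min(12, -18, 8) = -18
I (Black): min(13, 9) = 9
J (Black): min(16, 6, -19, 16) = -19
G (White): max(-18, 9, -19) = 9
L (Black): min(18, 20) = 18
M (Black): min(-7, -13, -5) = -13
K (White): max(18, -13, -13) = 18
Root (Black): min(-6, 9, 18, 5) = -6

-6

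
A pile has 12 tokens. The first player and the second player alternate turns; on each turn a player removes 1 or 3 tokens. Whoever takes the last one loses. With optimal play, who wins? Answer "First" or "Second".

i:   0  1  2  3  4  5  6  7  8  9 10 11 12
     W  L  W  L  W  L  W  L  W  L  W  L  W
Position 12 is W, so the first player wins.

First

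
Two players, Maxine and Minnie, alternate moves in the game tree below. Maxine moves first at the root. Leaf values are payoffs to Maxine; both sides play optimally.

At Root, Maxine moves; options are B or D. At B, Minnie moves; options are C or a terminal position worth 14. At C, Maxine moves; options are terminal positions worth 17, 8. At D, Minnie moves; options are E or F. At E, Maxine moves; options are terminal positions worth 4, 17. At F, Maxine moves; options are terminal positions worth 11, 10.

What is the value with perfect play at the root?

14

C (Maxine): max(17, 8) = 17
B (Minnie): min(17, 14) = 14
E (Maxine): max(4, 17) = 17
F (Maxine): max(11, 10) = 11
D (Minnie): min(17, 11) = 11
Root (Maxine): max(14, 11) = 14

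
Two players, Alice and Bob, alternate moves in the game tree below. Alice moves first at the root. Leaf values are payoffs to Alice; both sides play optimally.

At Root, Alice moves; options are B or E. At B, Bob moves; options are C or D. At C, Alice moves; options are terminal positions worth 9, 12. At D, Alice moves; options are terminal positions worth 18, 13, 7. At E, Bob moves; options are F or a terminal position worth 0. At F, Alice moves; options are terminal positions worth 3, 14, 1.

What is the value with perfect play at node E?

F: max(3, 14, 1) = 14
E: min(14, 0) = 0

0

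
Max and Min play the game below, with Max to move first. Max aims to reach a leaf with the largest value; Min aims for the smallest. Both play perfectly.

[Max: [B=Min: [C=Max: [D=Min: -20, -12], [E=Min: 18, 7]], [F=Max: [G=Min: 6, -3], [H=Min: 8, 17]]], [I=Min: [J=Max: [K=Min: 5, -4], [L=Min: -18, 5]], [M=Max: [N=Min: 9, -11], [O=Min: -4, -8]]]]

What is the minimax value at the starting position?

D (Min): min(-20, -12) = -20
E (Min): min(18, 7) = 7
C (Max): max(-20, 7) = 7
G (Min): min(6, -3) = -3
H (Min): min(8, 17) = 8
F (Max): max(-3, 8) = 8
B (Min): min(7, 8) = 7
K (Min): min(5, -4) = -4
L (Min): min(-18, 5) = -18
J (Max): max(-4, -18) = -4
N (Min): min(9, -11) = -11
O (Min): min(-4, -8) = -8
M (Max): max(-11, -8) = -8
I (Min): min(-4, -8) = -8
Root (Max): max(7, -8) = 7

7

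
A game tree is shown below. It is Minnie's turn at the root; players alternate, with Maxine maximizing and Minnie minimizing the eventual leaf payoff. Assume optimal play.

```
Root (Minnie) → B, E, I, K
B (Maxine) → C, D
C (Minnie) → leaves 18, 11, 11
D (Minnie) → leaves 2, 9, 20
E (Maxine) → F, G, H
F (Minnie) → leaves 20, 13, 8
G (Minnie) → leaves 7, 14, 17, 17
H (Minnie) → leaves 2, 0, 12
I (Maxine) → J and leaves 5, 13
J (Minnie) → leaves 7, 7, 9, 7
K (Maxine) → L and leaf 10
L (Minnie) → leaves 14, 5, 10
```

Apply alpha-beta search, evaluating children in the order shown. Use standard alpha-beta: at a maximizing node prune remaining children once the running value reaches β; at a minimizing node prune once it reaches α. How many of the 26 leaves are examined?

C [α=-∞,β=+∞]: v=11
D [α=11,β=+∞]: v=2 after child 1 ≤ α → α-cutoff, skip 2
B [α=-∞,β=+∞]: v=11
F [α=-∞,β=11]: v=8
G [α=8,β=11]: v=7 after child 1 ≤ α → α-cutoff, skip 3
H [α=8,β=11]: v=2 after child 1 ≤ α → α-cutoff, skip 2
E [α=-∞,β=11]: v=8
J [α=-∞,β=8]: v=7
I [α=-∞,β=8]: v=13
L [α=-∞,β=8]: v=5
K [α=-∞,β=8]: v=10
Root [α=-∞,β=+∞]: v=8
Leaves evaluated: 19 of 26.

19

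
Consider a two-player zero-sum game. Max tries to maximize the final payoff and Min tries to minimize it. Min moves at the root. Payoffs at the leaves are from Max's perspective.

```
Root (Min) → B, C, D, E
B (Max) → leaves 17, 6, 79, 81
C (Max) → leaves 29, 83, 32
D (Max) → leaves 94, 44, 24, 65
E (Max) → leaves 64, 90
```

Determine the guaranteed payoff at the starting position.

81

B (Max): max(17, 6, 79, 81) = 81
C (Max): max(29, 83, 32) = 83
D (Max): max(94, 44, 24, 65) = 94
E (Max): max(64, 90) = 90
Root (Min): min(81, 83, 94, 90) = 81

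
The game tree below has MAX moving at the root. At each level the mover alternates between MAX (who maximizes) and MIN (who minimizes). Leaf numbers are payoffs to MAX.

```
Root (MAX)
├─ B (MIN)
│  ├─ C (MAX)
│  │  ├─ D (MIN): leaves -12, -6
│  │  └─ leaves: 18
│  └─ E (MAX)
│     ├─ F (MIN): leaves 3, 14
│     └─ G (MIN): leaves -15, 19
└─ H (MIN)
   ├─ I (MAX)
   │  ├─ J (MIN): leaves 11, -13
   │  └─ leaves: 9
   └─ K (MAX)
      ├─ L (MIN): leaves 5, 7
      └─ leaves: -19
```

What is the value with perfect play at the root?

5

D (MIN): min(-12, -6) = -12
C (MAX): max(-12, 18) = 18
F (MIN): min(3, 14) = 3
G (MIN): min(-15, 19) = -15
E (MAX): max(3, -15) = 3
B (MIN): min(18, 3) = 3
J (MIN): min(11, -13) = -13
I (MAX): max(-13, 9) = 9
L (MIN): min(5, 7) = 5
K (MAX): max(5, -19) = 5
H (MIN): min(9, 5) = 5
Root (MAX): max(3, 5) = 5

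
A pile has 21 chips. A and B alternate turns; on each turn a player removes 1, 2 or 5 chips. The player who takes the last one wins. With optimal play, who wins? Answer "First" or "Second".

Second

i:   0  1  2  3  4  5  6  7  8  9 10 11 12 13 14 15 16 17 18 19 20 21
     L  W  W  L  W  W  L  W  W  L  W  W  L  W  W  L  W  W  L  W  W  L
Position 21 is L, so the second player wins.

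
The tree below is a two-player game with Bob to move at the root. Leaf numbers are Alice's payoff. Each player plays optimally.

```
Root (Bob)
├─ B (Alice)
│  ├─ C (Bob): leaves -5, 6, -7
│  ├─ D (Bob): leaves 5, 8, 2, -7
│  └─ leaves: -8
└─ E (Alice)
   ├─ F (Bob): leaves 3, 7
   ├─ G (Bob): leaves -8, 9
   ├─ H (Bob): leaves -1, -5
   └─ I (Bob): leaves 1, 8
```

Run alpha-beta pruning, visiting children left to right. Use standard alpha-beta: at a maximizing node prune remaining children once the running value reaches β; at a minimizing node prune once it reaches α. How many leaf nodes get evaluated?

10

C [α=-∞,β=+∞]: v=-7
D [α=-7,β=+∞]: v=-7
B [α=-∞,β=+∞]: v=-7
F [α=-∞,β=-7]: v=3
E [α=-∞,β=-7]: v=3 after child 1 ≥ β → β-cutoff, skip 3
Root [α=-∞,β=+∞]: v=-7
Leaves evaluated: 10 of 16.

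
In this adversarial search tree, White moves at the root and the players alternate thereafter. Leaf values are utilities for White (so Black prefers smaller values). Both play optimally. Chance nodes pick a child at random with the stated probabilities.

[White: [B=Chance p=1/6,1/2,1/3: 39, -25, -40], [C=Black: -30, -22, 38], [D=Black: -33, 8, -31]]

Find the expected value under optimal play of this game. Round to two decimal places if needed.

B (Chance): 1/6·39 + 1/2·-25 + 1/3·-40 = -19.33
C (Black): min(-30, -22, 38) = -30
D (Black): min(-33, 8, -31) = -33
Root (White): max(-19.33, -30, -33) = -19.33

-19.33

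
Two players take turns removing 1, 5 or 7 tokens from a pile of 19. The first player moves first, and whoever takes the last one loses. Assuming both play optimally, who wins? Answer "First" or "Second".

W/L table (W = player to move can force a win):
i:   0  1  2  3  4  5  6  7  8  9 10 11 12 13 14 15 16 17 18 19
     W  L  W  L  W  L  W  L  W  L  W  L  W  L  W  L  W  L  W  L
Position 19 is L, so the second player wins.

Second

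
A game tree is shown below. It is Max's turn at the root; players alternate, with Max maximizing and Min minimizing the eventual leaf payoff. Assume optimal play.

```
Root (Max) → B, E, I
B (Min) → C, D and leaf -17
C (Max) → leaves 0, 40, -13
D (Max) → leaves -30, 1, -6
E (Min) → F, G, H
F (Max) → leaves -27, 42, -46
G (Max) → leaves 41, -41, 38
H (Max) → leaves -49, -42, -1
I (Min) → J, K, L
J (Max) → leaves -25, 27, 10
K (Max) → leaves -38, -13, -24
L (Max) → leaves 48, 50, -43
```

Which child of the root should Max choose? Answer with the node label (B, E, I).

C (Max): max(0, 40, -13) = 40
D (Max): max(-30, 1, -6) = 1
B (Min): min(40, 1, -17) = -17
F (Max): max(-27, 42, -46) = 42
G (Max): max(41, -41, 38) = 41
H (Max): max(-49, -42, -1) = -1
E (Min): min(42, 41, -1) = -1
J (Max): max(-25, 27, 10) = 27
K (Max): max(-38, -13, -24) = -13
L (Max): max(48, 50, -43) = 50
I (Min): min(27, -13, 50) = -13
Root (Max): max(-17, -1, -13) = -1
Max picks the child with the highest value: E (value -1).

E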